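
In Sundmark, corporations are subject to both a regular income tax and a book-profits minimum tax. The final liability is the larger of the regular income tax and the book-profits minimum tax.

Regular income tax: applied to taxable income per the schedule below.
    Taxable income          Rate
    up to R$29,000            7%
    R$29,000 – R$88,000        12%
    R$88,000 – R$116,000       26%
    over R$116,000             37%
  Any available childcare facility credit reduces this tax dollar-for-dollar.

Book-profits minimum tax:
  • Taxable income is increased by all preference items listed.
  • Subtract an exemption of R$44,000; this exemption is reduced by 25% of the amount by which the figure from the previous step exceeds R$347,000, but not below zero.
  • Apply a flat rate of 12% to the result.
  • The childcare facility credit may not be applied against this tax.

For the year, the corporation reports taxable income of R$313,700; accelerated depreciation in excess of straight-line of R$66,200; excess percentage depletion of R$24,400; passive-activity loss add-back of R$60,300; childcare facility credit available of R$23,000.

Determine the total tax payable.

Book-profits minimum tax:
  Adjusted income: R$313,700 + R$66,200 + R$24,400 + R$60,300 = R$464,600
  Exemption: R$44,000 − 25% × (R$464,600 − R$347,000) = R$44,000 − R$29,400 = R$14,600
  Base: R$464,600 − R$14,600 = R$450,000
  R$450,000 × 12% = R$54,000

Regular income tax:
  R$29,000 × 7% = R$2,030
  R$59,000 × 12% = R$7,080
  R$28,000 × 26% = R$7,280
  R$197,700 × 37% = R$73,149
  → R$89,539
  Less childcare facility credit R$23,000 → R$66,539

R$66,539 > R$54,000, so the regular income tax governs.

R$66,539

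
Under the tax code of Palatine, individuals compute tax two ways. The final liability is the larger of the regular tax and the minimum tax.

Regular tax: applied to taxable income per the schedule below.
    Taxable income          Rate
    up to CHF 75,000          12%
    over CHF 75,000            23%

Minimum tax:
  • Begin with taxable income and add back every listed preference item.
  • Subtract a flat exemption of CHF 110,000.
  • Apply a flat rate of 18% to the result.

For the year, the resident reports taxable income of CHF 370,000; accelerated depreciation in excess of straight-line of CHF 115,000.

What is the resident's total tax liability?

CHF 76,850

Minimum tax:
  Adjusted income: CHF 370,000 + CHF 115,000 = CHF 485,000
  Less exemption CHF 110,000 → base CHF 375,000
  CHF 375,000 × 18% = CHF 67,500

Regular tax:
  CHF 75,000 × 12% = CHF 9,000
  CHF 295,000 × 23% = CHF 67,850
  → CHF 76,850

CHF 76,850 > CHF 67,500, so the regular tax governs.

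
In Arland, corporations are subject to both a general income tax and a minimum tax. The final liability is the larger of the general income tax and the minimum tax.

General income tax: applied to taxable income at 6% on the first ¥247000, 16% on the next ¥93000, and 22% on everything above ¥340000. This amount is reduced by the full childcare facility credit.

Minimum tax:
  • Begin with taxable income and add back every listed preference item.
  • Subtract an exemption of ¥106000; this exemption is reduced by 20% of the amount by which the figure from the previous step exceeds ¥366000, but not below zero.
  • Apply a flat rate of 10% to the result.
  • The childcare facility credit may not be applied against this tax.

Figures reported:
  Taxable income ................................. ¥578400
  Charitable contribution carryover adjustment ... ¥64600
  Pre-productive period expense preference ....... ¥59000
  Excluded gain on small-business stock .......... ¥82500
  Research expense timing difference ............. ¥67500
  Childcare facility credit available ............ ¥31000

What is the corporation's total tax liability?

¥84320

General income tax:
  ¥247000 × 6% = ¥14820
  ¥93000 × 16% = ¥14880
  ¥238400 × 22% = ¥52448
  → ¥82148
  Less childcare facility credit ¥31000 → ¥51148

Minimum tax:
  Adjusted income: ¥578400 + ¥64600 + ¥59000 + ¥82500 + ¥67500 = ¥852000
  Exemption: ¥106000 − 20% × (¥852000 − ¥366000) = ¥106000 − ¥97200 = ¥8800
  Base: ¥852000 − ¥8800 = ¥843200
  ¥843200 × 10% = ¥84320

¥84320 > ¥51148, so the minimum tax is the binding amount.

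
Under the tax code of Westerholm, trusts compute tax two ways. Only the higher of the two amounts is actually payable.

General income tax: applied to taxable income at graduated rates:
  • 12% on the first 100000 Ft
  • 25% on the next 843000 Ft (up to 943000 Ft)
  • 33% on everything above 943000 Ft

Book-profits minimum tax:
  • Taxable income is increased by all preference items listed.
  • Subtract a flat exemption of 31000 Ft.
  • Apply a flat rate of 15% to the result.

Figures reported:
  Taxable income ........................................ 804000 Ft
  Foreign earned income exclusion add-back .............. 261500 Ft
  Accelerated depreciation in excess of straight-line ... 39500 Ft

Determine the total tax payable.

Book-profits minimum tax:
  Adjusted income: 804000 Ft + 261500 Ft + 39500 Ft = 1105000 Ft
  Less exemption 31000 Ft → base 1074000 Ft
  1074000 Ft × 15% = 161100 Ft

General income tax:
  100000 Ft × 12% = 12000 Ft
  704000 Ft × 25% = 176000 Ft
  → 188000 Ft

188000 Ft > 161100 Ft, so the general income tax governs.

188000 Ft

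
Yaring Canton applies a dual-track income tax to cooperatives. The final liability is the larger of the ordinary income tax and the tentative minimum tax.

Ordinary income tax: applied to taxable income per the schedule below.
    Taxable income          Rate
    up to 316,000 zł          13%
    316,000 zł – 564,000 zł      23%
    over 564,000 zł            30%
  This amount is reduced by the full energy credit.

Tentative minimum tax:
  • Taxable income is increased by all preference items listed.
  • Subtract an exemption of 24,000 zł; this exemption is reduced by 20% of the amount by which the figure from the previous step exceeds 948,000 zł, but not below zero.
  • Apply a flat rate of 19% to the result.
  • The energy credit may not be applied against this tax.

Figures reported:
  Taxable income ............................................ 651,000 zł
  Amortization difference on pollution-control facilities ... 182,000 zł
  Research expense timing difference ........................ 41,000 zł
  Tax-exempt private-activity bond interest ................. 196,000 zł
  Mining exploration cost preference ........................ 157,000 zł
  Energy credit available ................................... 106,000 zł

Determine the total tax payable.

233,130 zł

Ordinary income tax:
  316,000 zł × 13% = 41,080 zł
  248,000 zł × 23% = 57,040 zł
  87,000 zł × 30% = 26,100 zł
  → 124,220 zł
  Less energy credit 106,000 zł → 18,220 zł

Tentative minimum tax:
  Adjusted income: 651,000 zł + 182,000 zł + 41,000 zł + 196,000 zł + 157,000 zł = 1,227,000 zł
  Exemption: 20% × (1,227,000 zł − 948,000 zł) = 55,800 zł ≥ 24,000 zł, so the exemption is fully phased out
  Base: 1,227,000 zł − 0 zł = 1,227,000 zł
  1,227,000 zł × 19% = 233,130 zł

233,130 zł > 18,220 zł, so the tentative minimum tax is the binding amount.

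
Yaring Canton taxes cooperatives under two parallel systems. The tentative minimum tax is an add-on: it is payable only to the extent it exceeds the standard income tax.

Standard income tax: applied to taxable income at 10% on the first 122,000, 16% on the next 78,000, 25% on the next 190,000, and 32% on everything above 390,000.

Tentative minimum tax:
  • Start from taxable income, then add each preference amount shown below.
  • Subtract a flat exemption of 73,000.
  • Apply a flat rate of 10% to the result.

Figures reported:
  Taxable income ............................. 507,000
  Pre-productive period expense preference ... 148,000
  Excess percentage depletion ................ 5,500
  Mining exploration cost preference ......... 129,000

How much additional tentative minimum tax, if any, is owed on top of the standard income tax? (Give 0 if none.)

0

Tentative minimum tax:
  Adjusted income: 507,000 + 148,000 + 5,500 + 129,000 = 789,500
  Less exemption 73,000 → base 716,500
  716,500 × 10% = 71,650

Standard income tax:
  122,000 × 10% = 12,200
  78,000 × 16% = 12,480
  190,000 × 25% = 47,500
  117,000 × 32% = 37,440
  → 109,620

71,650 ≤ 109,620, so no add-on is due.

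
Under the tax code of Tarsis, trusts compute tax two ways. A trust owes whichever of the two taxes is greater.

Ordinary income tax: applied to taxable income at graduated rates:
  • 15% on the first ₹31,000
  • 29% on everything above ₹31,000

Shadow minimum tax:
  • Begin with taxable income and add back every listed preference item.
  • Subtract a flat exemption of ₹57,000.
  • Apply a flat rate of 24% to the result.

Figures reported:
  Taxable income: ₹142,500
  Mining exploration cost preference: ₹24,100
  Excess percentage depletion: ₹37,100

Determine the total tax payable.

Shadow minimum tax:
  Adjusted income: ₹142,500 + ₹24,100 + ₹37,100 = ₹203,700
  Less exemption ₹57,000 → base ₹146,700
  ₹146,700 × 24% = ₹35,208

Ordinary income tax:
  ₹31,000 × 15% = ₹4,650
  ₹111,500 × 29% = ₹32,335
  → ₹36,985

₹36,985 > ₹35,208, so the ordinary income tax governs.

₹36,985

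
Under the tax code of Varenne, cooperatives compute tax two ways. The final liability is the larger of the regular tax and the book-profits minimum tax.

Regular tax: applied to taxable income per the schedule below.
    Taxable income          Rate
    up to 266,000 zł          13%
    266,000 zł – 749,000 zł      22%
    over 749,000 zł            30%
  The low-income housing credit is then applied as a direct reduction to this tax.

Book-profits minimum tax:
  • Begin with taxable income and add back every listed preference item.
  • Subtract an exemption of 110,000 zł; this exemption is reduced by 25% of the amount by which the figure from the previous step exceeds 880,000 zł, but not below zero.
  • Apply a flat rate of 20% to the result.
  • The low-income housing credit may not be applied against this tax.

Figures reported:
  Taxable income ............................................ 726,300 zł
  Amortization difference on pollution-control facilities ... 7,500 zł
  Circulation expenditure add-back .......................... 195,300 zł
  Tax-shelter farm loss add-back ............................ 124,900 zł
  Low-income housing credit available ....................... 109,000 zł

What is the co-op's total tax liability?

Regular tax:
  266,000 zł × 13% = 34,580 zł
  460,300 zł × 22% = 101,266 zł
  → 135,846 zł
  Less low-income housing credit 109,000 zł → 26,846 zł

Book-profits minimum tax:
  Adjusted income: 726,300 zł + 7,500 zł + 195,300 zł + 124,900 zł = 1,054,000 zł
  Exemption: 110,000 zł − 25% × (1,054,000 zł − 880,000 zł) = 110,000 zł − 43,500 zł = 66,500 zł
  Base: 1,054,000 zł − 66,500 zł = 987,500 zł
  987,500 zł × 20% = 197,500 zł

197,500 zł > 26,846 zł, so the book-profits minimum tax is the binding amount.

197,500 zł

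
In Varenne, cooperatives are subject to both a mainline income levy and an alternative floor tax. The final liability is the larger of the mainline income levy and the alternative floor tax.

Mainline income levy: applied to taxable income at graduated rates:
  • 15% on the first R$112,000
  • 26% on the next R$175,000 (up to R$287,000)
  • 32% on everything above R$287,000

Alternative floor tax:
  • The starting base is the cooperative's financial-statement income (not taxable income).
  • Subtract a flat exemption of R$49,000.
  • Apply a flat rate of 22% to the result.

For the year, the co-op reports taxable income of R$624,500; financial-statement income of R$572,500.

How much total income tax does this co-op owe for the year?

R$170,300

Mainline income levy:
  R$112,000 × 15% = R$16,800
  R$175,000 × 26% = R$45,500
  R$337,500 × 32% = R$108,000
  → R$170,300

Alternative floor tax:
  Base (financial-statement income): R$572,500
  Less exemption R$49,000 → base R$523,500
  R$523,500 × 22% = R$115,170

R$170,300 > R$115,170, so the mainline income levy governs.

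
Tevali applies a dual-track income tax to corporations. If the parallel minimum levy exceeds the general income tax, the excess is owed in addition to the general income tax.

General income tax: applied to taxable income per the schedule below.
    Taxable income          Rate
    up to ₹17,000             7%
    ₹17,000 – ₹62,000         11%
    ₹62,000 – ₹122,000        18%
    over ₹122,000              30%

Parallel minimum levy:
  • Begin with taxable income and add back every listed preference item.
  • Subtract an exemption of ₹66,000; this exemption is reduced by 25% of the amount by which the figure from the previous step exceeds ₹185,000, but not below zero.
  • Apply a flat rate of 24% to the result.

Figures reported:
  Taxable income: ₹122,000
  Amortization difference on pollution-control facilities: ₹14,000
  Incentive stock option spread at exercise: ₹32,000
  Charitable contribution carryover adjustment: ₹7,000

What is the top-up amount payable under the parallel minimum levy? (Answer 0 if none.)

General income tax:
  ₹17,000 × 7% = ₹1,190
  ₹45,000 × 11% = ₹4,950
  ₹60,000 × 18% = ₹10,800
  → ₹16,940

Parallel minimum levy:
  Adjusted income: ₹122,000 + ₹14,000 + ₹32,000 + ₹7,000 = ₹175,000
  Exemption: ₹175,000 ≤ ₹185,000, so full ₹66,000 applies
  Base: ₹175,000 − ₹66,000 = ₹109,000
  ₹109,000 × 24% = ₹26,160

Excess of parallel minimum levy over general income tax: ₹26,160 − ₹16,940 = ₹9,220.

₹9,220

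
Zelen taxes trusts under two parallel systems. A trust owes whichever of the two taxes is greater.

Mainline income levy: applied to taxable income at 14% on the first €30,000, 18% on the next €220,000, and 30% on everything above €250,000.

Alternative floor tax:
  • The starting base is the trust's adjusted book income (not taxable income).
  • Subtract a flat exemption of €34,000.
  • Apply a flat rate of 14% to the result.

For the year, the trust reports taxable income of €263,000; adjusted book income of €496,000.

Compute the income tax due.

€64,680

Alternative floor tax:
  Base (adjusted book income): €496,000
  Less exemption €34,000 → base €462,000
  €462,000 × 14% = €64,680

Mainline income levy:
  €30,000 × 14% = €4,200
  €220,000 × 18% = €39,600
  €13,000 × 30% = €3,900
  → €47,700

€64,680 > €47,700, so the alternative floor tax is the binding amount.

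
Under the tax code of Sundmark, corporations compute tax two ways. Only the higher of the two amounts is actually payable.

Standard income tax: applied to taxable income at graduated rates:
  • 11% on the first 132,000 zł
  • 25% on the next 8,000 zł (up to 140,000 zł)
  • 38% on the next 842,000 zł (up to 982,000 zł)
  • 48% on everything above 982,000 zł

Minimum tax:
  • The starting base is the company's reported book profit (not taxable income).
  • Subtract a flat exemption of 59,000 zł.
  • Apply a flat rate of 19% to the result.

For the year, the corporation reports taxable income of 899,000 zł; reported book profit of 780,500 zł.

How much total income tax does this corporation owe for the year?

304,940 zł

Minimum tax:
  Base (reported book profit): 780,500 zł
  Less exemption 59,000 zł → base 721,500 zł
  721,500 zł × 19% = 137,085 zł

Standard income tax:
  132,000 zł × 11% = 14,520 zł
  8,000 zł × 25% = 2,000 zł
  759,000 zł × 38% = 288,420 zł
  → 304,940 zł

304,940 zł > 137,085 zł, so the standard income tax governs.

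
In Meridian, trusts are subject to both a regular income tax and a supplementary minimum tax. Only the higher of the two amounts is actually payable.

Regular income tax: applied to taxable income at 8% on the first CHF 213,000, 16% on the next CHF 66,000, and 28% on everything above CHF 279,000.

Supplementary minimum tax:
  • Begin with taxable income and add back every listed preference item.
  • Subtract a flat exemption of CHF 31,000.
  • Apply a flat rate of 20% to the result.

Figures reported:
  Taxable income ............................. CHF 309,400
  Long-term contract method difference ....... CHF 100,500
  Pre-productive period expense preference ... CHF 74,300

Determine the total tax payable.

CHF 90,640

Supplementary minimum tax:
  Adjusted income: CHF 309,400 + CHF 100,500 + CHF 74,300 = CHF 484,200
  Less exemption CHF 31,000 → base CHF 453,200
  CHF 453,200 × 20% = CHF 90,640

Regular income tax:
  CHF 213,000 × 8% = CHF 17,040
  CHF 66,000 × 16% = CHF 10,560
  CHF 30,400 × 28% = CHF 8,512
  → CHF 36,112

CHF 90,640 > CHF 36,112, so the supplementary minimum tax is the binding amount.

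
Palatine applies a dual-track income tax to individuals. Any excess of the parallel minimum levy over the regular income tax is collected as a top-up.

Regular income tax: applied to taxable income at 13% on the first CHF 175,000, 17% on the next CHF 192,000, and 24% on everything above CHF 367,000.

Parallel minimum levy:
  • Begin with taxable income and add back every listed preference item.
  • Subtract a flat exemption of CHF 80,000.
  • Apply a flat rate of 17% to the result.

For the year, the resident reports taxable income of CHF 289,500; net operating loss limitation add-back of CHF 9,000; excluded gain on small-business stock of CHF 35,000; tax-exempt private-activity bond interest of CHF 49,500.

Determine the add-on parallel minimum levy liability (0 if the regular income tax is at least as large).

Regular income tax:
  CHF 175,000 × 13% = CHF 22,750
  CHF 114,500 × 17% = CHF 19,465
  → CHF 42,215

Parallel minimum levy:
  Adjusted income: CHF 289,500 + CHF 9,000 + CHF 35,000 + CHF 49,500 = CHF 383,000
  Less exemption CHF 80,000 → base CHF 303,000
  CHF 303,000 × 17% = CHF 51,510

Excess of parallel minimum levy over regular income tax: CHF 51,510 − CHF 42,215 = CHF 9,295.

CHF 9,295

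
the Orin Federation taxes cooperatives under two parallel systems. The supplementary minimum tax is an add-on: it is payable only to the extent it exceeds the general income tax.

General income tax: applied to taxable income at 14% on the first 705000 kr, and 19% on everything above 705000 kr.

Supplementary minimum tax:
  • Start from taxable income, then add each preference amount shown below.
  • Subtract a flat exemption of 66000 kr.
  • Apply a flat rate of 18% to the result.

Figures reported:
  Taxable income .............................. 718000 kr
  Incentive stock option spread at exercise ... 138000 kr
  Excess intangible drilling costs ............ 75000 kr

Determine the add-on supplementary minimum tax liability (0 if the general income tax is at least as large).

54530 kr

Supplementary minimum tax:
  Adjusted income: 718000 kr + 138000 kr + 75000 kr = 931000 kr
  Less exemption 66000 kr → base 865000 kr
  865000 kr × 18% = 155700 kr

General income tax:
  705000 kr × 14% = 98700 kr
  13000 kr × 19% = 2470 kr
  → 101170 kr

Excess of supplementary minimum tax over general income tax: 155700 kr − 101170 kr = 54530 kr.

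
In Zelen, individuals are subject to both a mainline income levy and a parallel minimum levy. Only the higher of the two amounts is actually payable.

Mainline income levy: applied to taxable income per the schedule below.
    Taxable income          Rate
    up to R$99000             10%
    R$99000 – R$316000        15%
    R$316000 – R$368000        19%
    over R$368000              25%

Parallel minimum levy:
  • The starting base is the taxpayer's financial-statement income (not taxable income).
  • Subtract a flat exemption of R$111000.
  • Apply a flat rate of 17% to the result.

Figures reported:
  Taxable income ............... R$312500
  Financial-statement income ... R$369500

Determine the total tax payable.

Parallel minimum levy:
  Base (financial-statement income): R$369500
  Less exemption R$111000 → base R$258500
  R$258500 × 17% = R$43945

Mainline income levy:
  R$99000 × 10% = R$9900
  R$213500 × 15% = R$32025
  → R$41925

R$43945 > R$41925, so the parallel minimum levy is the binding amount.

R$43945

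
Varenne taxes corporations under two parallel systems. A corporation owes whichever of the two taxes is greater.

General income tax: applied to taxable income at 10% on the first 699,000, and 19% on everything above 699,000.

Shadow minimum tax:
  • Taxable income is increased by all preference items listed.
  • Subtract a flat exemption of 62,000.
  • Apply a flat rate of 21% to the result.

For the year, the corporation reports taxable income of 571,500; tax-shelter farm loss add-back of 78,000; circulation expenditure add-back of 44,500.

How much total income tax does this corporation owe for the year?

132,720

General income tax:
  571,500 × 10% = 57,150

Shadow minimum tax:
  Adjusted income: 571,500 + 78,000 + 44,500 = 694,000
  Less exemption 62,000 → base 632,000
  632,000 × 21% = 132,720

132,720 > 57,150, so the shadow minimum tax is the binding amount.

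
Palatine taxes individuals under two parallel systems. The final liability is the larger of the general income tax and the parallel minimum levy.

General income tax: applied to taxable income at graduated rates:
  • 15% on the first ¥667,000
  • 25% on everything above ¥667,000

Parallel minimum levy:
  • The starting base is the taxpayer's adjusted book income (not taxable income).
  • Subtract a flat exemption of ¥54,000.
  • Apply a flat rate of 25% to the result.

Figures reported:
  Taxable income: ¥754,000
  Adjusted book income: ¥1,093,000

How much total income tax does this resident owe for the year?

¥259,750

Parallel minimum levy:
  Base (adjusted book income): ¥1,093,000
  Less exemption ¥54,000 → base ¥1,039,000
  ¥1,039,000 × 25% = ¥259,750

General income tax:
  ¥667,000 × 15% = ¥100,050
  ¥87,000 × 25% = ¥21,750
  → ¥121,800

¥259,750 > ¥121,800, so the parallel minimum levy is the binding amount.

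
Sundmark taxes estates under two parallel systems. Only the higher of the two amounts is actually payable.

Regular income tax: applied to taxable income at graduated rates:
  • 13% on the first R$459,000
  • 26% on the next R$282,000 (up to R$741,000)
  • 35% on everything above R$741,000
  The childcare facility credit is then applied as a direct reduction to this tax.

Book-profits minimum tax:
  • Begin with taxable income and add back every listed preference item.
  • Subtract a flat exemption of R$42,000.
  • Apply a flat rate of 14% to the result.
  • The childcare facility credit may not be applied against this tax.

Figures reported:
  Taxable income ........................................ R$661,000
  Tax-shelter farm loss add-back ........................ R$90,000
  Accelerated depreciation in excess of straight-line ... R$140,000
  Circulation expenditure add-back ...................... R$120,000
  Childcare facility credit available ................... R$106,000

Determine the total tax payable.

Book-profits minimum tax:
  Adjusted income: R$661,000 + R$90,000 + R$140,000 + R$120,000 = R$1,011,000
  Less exemption R$42,000 → base R$969,000
  R$969,000 × 14% = R$135,660

Regular income tax:
  R$459,000 × 13% = R$59,670
  R$202,000 × 26% = R$52,520
  → R$112,190
  Less childcare facility credit R$106,000 → R$6,190

R$135,660 > R$6,190, so the book-profits minimum tax is the binding amount.

R$135,660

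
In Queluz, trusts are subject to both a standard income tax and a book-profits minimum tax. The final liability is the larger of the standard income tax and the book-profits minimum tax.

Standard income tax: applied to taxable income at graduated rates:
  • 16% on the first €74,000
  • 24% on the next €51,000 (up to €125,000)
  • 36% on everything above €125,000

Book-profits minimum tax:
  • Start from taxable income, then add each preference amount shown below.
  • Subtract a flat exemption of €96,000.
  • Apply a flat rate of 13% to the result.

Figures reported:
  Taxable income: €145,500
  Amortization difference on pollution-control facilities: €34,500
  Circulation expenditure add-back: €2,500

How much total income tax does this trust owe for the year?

Standard income tax:
  €74,000 × 16% = €11,840
  €51,000 × 24% = €12,240
  €20,500 × 36% = €7,380
  → €31,460

Book-profits minimum tax:
  Adjusted income: €145,500 + €34,500 + €2,500 = €182,500
  Less exemption €96,000 → base €86,500
  €86,500 × 13% = €11,245

€31,460 > €11,245, so the standard income tax governs.

€31,460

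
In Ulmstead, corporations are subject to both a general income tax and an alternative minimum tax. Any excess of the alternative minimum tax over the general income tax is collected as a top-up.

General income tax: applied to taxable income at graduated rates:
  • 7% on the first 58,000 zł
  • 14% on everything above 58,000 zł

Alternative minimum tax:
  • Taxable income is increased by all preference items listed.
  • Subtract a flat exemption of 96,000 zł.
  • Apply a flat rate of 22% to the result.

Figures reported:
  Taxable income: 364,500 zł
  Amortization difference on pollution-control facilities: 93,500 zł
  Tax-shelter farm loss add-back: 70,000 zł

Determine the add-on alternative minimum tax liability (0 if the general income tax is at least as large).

Alternative minimum tax:
  Adjusted income: 364,500 zł + 93,500 zł + 70,000 zł = 528,000 zł
  Less exemption 96,000 zł → base 432,000 zł
  432,000 zł × 22% = 95,040 zł

General income tax:
  58,000 zł × 7% = 4,060 zł
  306,500 zł × 14% = 42,910 zł
  → 46,970 zł

Excess of alternative minimum tax over general income tax: 95,040 zł − 46,970 zł = 48,070 zł.

48,070 zł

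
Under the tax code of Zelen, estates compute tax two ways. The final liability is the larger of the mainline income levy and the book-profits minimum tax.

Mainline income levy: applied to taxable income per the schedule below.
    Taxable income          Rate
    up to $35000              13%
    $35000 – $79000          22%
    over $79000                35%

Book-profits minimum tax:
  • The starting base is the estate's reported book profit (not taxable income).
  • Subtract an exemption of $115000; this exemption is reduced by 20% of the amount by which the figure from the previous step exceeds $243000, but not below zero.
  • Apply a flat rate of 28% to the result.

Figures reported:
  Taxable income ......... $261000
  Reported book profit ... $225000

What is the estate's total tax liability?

$77930

Book-profits minimum tax:
  Base (reported book profit): $225000
  Exemption: $225000 ≤ $243000, so full $115000 applies
  Base: $225000 − $115000 = $110000
  $110000 × 28% = $30800

Mainline income levy:
  $35000 × 13% = $4550
  $44000 × 22% = $9680
  $182000 × 35% = $63700
  → $77930

$77930 > $30800, so the mainline income levy governs.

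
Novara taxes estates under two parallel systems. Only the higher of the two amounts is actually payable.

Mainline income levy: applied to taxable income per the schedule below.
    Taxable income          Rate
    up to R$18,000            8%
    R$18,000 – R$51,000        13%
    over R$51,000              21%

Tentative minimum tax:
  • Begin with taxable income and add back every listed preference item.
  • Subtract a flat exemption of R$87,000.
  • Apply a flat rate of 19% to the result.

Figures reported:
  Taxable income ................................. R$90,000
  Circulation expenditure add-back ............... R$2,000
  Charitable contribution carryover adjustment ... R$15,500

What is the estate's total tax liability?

R$13,920

Tentative minimum tax:
  Adjusted income: R$90,000 + R$2,000 + R$15,500 = R$107,500
  Less exemption R$87,000 → base R$20,500
  R$20,500 × 19% = R$3,895

Mainline income levy:
  R$18,000 × 8% = R$1,440
  R$33,000 × 13% = R$4,290
  R$39,000 × 21% = R$8,190
  → R$13,920

R$13,920 > R$3,895, so the mainline income levy governs.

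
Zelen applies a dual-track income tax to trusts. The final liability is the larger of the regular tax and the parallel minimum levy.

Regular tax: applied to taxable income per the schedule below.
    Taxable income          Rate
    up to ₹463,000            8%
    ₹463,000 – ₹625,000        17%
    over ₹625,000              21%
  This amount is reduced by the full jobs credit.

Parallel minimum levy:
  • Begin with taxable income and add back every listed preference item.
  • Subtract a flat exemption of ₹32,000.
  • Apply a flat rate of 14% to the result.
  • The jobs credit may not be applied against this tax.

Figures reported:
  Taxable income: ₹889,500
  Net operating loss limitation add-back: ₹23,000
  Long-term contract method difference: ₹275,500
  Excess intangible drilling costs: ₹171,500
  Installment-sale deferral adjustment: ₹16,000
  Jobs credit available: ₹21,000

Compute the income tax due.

₹188,090

Regular tax:
  ₹463,000 × 8% = ₹37,040
  ₹162,000 × 17% = ₹27,540
  ₹264,500 × 21% = ₹55,545
  → ₹120,125
  Less jobs credit ₹21,000 → ₹99,125

Parallel minimum levy:
  Adjusted income: ₹889,500 + ₹23,000 + ₹275,500 + ₹171,500 + ₹16,000 = ₹1,375,500
  Less exemption ₹32,000 → base ₹1,343,500
  ₹1,343,500 × 14% = ₹188,090

₹188,090 > ₹99,125, so the parallel minimum levy is the binding amount.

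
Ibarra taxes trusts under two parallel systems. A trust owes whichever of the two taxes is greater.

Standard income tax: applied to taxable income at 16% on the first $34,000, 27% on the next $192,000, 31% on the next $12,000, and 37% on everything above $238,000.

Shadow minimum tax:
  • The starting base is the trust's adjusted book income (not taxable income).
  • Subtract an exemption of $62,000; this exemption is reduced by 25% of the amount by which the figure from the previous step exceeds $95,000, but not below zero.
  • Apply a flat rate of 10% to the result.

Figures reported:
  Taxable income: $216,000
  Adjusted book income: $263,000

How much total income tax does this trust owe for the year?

Standard income tax:
  $34,000 × 16% = $5,440
  $182,000 × 27% = $49,140
  → $54,580

Shadow minimum tax:
  Base (adjusted book income): $263,000
  Exemption: $62,000 − 25% × ($263,000 − $95,000) = $62,000 − $42,000 = $20,000
  Base: $263,000 − $20,000 = $243,000
  $243,000 × 10% = $24,300

$54,580 > $24,300, so the standard income tax governs.

$54,580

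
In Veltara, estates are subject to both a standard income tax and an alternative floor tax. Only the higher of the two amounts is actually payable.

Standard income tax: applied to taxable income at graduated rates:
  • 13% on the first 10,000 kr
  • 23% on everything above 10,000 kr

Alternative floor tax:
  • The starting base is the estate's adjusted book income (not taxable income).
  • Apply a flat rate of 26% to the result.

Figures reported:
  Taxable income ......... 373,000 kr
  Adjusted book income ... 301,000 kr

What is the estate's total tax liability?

84,790 kr

Alternative floor tax:
  Base (adjusted book income): 301,000 kr
  301,000 kr × 26% = 78,260 kr

Standard income tax:
  10,000 kr × 13% = 1,300 kr
  363,000 kr × 23% = 83,490 kr
  → 84,790 kr

84,790 kr > 78,260 kr, so the standard income tax governs.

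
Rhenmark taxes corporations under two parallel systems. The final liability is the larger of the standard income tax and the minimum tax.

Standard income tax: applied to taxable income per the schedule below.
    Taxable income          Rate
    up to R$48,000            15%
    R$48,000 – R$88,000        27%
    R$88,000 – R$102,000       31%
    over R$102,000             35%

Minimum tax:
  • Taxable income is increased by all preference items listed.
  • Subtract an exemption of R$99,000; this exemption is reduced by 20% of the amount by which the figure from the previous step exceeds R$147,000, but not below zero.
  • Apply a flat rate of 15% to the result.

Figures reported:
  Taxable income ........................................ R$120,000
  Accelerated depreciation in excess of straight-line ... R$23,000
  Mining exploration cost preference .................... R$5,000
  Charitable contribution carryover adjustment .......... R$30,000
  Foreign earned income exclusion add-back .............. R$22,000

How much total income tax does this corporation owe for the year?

R$28,640

Minimum tax:
  Adjusted income: R$120,000 + R$23,000 + R$5,000 + R$30,000 + R$22,000 = R$200,000
  Exemption: R$99,000 − 20% × (R$200,000 − R$147,000) = R$99,000 − R$10,600 = R$88,400
  Base: R$200,000 − R$88,400 = R$111,600
  R$111,600 × 15% = R$16,740

Standard income tax:
  R$48,000 × 15% = R$7,200
  R$40,000 × 27% = R$10,800
  R$14,000 × 31% = R$4,340
  R$18,000 × 35% = R$6,300
  → R$28,640

R$28,640 > R$16,740, so the standard income tax governs.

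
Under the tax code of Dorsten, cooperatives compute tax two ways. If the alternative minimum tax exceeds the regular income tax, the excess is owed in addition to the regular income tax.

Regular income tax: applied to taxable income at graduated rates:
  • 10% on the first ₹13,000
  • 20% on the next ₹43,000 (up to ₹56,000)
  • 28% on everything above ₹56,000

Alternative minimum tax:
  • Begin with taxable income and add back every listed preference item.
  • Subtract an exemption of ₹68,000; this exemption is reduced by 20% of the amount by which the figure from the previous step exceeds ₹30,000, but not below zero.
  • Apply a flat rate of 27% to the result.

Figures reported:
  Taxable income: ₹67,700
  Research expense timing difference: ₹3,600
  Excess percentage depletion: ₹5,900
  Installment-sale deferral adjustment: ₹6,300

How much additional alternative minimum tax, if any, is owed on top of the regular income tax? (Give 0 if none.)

Alternative minimum tax:
  Adjusted income: ₹67,700 + ₹3,600 + ₹5,900 + ₹6,300 = ₹83,500
  Exemption: ₹68,000 − 20% × (₹83,500 − ₹30,000) = ₹68,000 − ₹10,700 = ₹57,300
  Base: ₹83,500 − ₹57,300 = ₹26,200
  ₹26,200 × 27% = ₹7,074

Regular income tax:
  ₹13,000 × 10% = ₹1,300
  ₹43,000 × 20% = ₹8,600
  ₹11,700 × 28% = ₹3,276
  → ₹13,176

₹7,074 ≤ ₹13,176, so no add-on is due.

₹0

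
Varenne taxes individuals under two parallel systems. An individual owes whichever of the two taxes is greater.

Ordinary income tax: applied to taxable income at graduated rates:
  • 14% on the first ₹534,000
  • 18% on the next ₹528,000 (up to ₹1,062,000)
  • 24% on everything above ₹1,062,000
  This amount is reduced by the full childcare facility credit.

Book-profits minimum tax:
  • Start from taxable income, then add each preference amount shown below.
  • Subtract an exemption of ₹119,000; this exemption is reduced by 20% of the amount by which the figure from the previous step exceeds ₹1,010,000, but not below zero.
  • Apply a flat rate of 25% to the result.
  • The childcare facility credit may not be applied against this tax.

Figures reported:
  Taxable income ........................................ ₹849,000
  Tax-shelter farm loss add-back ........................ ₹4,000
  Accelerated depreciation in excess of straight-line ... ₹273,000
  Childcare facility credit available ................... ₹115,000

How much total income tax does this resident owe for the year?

₹257,550

Ordinary income tax:
  ₹534,000 × 14% = ₹74,760
  ₹315,000 × 18% = ₹56,700
  → ₹131,460
  Less childcare facility credit ₹115,000 → ₹16,460

Book-profits minimum tax:
  Adjusted income: ₹849,000 + ₹4,000 + ₹273,000 = ₹1,126,000
  Exemption: ₹119,000 − 20% × (₹1,126,000 − ₹1,010,000) = ₹119,000 − ₹23,200 = ₹95,800
  Base: ₹1,126,000 − ₹95,800 = ₹1,030,200
  ₹1,030,200 × 25% = ₹257,550

₹257,550 > ₹16,460, so the book-profits minimum tax is the binding amount.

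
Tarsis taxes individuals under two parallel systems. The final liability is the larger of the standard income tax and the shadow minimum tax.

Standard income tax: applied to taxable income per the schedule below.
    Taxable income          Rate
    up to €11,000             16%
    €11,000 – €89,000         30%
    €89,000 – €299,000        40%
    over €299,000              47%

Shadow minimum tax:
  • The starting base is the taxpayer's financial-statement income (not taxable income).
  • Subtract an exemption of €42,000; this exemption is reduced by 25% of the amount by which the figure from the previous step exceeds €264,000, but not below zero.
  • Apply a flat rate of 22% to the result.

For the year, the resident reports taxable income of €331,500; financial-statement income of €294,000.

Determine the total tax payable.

Shadow minimum tax:
  Base (financial-statement income): €294,000
  Exemption: €42,000 − 25% × (€294,000 − €264,000) = €42,000 − €7,500 = €34,500
  Base: €294,000 − €34,500 = €259,500
  €259,500 × 22% = €57,090

Standard income tax:
  €11,000 × 16% = €1,760
  €78,000 × 30% = €23,400
  €210,000 × 40% = €84,000
  €32,500 × 47% = €15,275
  → €124,435

€124,435 > €57,090, so the standard income tax governs.

€124,435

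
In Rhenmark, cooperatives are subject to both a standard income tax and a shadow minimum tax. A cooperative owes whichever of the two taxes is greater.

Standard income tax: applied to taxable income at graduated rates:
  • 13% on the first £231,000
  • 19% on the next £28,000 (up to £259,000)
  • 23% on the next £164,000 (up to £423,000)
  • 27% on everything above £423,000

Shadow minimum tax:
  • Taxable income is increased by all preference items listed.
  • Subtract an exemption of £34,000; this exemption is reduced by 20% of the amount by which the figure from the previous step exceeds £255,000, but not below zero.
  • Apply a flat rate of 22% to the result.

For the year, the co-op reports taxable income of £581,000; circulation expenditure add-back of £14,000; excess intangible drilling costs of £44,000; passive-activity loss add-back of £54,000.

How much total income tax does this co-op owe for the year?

Shadow minimum tax:
  Adjusted income: £581,000 + £14,000 + £44,000 + £54,000 = £693,000
  Exemption: 20% × (£693,000 − £255,000) = £87,600 ≥ £34,000, so the exemption is fully phased out
  Base: £693,000 − £0 = £693,000
  £693,000 × 22% = £152,460

Standard income tax:
  £231,000 × 13% = £30,030
  £28,000 × 19% = £5,320
  £164,000 × 23% = £37,720
  £158,000 × 27% = £42,660
  → £115,730

£152,460 > £115,730, so the shadow minimum tax is the binding amount.

£152,460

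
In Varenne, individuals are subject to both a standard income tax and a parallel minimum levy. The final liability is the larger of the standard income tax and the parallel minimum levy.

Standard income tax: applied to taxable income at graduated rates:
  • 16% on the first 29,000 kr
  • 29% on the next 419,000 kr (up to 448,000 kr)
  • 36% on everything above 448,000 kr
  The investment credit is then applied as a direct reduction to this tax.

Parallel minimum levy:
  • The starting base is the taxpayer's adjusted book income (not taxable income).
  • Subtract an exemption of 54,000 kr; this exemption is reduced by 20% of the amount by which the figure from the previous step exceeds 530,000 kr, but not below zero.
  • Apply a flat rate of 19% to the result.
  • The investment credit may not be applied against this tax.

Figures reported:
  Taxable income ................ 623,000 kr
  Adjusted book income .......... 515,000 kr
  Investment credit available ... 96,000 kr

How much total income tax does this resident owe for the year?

Parallel minimum levy:
  Base (adjusted book income): 515,000 kr
  Exemption: 515,000 kr ≤ 530,000 kr, so full 54,000 kr applies
  Base: 515,000 kr − 54,000 kr = 461,000 kr
  461,000 kr × 19% = 87,590 kr

Standard income tax:
  29,000 kr × 16% = 4,640 kr
  419,000 kr × 29% = 121,510 kr
  175,000 kr × 36% = 63,000 kr
  → 189,150 kr
  Less investment credit 96,000 kr → 93,150 kr

93,150 kr > 87,590 kr, so the standard income tax governs.

93,150 kr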